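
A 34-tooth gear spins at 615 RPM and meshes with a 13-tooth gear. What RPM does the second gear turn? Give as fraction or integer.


Gear ratio: teeth_A * RPM_A = teeth_B * RPM_B
34 * 615 = 13 * RPM_B
20910 = 13 * RPM_B
RPM_B = 20910 / 13
RPM_B = 20910/13

20910/13


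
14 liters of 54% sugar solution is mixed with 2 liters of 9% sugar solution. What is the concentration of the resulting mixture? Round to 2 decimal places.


Solute in mixture 1 = 54% of 14 L = 14*54/100 = 189/25 L
Solute in mixture 2 = 9% of 2 L = 2*9/100 = 9/50 L
Total solute = 189/25 + 9/50 = 387/50 L
Total volume = 14 + 2 = 16 L
Final concentration = 387/50/16 * 100 = 48.38%

48.38


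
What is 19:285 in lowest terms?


Find GCD(19, 285)
GCD = 19
Divide both by 19: 19/19 = 1, 285/19 = 15
Simplified ratio = 1:15

1:15


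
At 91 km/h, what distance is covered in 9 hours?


Using distance = speed * time
Speed = 91 km/h
Time = 9 hours
Distance = 91 * 9
= 819 km

819


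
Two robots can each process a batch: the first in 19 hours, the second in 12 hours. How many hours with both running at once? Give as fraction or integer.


Rate of A = 1/19 job per hour
Rate of B = 1/12 job per hour
Combined rate = 1/19 + 1/12
Find common denominator: (12 + 19)/(19*12) = 31/228
Combined rate = 31/228 job per hour
Time together = 1 / (31/228) = 228/31 hours

228/31


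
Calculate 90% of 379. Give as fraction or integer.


Compute 90% of 379
Convert percentage: 90% = 90/100
Multiply: 379 * 90/100
= 34110/100
= 3411/10

3411/10


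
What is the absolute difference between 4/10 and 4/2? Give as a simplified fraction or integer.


Simplify: 4/10 = 2/5 and 4/2 = 2
Find common denominator: LCD = 5
Convert: 2/5 and 10/5
Difference = |2 - 10|/5 = 8/5
Simplified = 8/5

8/5


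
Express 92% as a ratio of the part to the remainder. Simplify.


Part = 92%, Remainder = 8%
Ratio = 92:8
GCD(92, 8) = 4
Simplify: 23:2 = 23:2

23:2


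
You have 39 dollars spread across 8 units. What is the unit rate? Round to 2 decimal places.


Total dollars = 39
Number of units = 8
Unit rate = 39 / 8
= 4.88 dollars per unit

4.88


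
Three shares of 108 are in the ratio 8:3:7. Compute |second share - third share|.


Total parts = 8 + 3 + 7 = 18
Value per part = 108 / 18 = 6
Shares: 8*6=48, 3*6=18, 7*6=42
Second share = 18, third share = 42
Difference = |18 - 42| = 24

24


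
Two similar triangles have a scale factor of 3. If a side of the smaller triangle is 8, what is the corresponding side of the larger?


Similar triangles have proportional sides
Scale factor = 3
Smaller side = 8
Corresponding larger side = 8 * 3
= 24

24


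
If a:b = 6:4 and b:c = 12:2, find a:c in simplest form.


Given a:b = 6:4 and b:c = 12:2
Make b consistent. Multiply first ratio by 12: a:b = 72:48
Multiply second ratio by 4: b:c = 48:8
Now b = 48 in both, so a:b:c = 72:48:8
Therefore a:c = 72:8
Simplify by GCD: a:c = 9:1

9:1


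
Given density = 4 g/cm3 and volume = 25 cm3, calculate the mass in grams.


Using mass = density * volume
Density = 4 g/cm3
Volume = 25 cm3
Mass = 4 * 25
= 100 g

100


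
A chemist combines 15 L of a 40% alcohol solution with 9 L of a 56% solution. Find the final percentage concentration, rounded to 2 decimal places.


Solute in mixture 1 = 40% of 15 L = 15*40/100 = 6 L
Solute in mixture 2 = 56% of 9 L = 9*56/100 = 126/25 L
Total solute = 6 + 126/25 = 276/25 L
Total volume = 15 + 9 = 24 L
Final concentration = 276/25/24 * 100 = 46.00%

46.00


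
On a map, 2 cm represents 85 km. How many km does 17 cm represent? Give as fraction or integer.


Map scale: 2 cm = 85 km
Measured distance on map = 17 cm
Set up proportion: 17 * 85 / 2
= 1445 / 2
= 1445/2 km

1445/2


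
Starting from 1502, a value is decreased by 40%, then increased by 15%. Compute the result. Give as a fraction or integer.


Start: 1502
Step 1: decrease by 40% => multiply by 60/100
  1502 * 60/100 = 4506/5
Step 2: increase by 15% => multiply by 115/100
  4506/5 * 115/100 = 51819/50
Final value = 51819/50

51819/50


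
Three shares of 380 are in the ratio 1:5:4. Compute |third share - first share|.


Total parts = 1 + 5 + 4 = 10
Value per part = 380 / 10 = 38
Shares: 1*38=38, 5*38=190, 4*38=152
Third share = 152, first share = 38
Difference = |152 - 38| = 114

114


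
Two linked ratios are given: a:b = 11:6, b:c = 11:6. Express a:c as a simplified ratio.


Given a:b = 11:6 and b:c = 11:6
Make b consistent. Multiply first ratio by 11: a:b = 121:66
Multiply second ratio by 6: b:c = 66:36
Now b = 66 in both, so a:b:c = 121:66:36
Therefore a:c = 121:36
Simplify by GCD: a:c = 121:36

121:36


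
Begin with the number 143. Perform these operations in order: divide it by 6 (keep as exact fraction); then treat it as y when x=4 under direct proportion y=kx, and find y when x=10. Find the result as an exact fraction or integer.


Start with 143.
Step 1: Divide by 6: 143 / 6 = 143/6
Step 2: Direct prop: k = (143/6)/4; new y = k*10 = 143/6*10/4 = 715/12
Final result = 715/12

715/12


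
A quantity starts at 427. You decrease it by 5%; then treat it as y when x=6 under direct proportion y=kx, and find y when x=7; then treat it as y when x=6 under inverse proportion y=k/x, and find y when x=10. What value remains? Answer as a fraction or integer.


Start with 427.
Step 1: Decrease by 5%: 427 * 95/100 = 8113/20
Step 2: Direct prop: k = (8113/20)/6; new y = k*7 = 8113/20*7/6 = 56791/120
Step 3: Inverse prop: k = (56791/120)*6; new y = k/10 = 56791/120*6/10 = 56791/200
Final result = 56791/200

56791/200


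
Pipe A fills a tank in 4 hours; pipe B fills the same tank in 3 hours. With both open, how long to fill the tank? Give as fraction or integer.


Rate of A = 1/4 job per hour
Rate of B = 1/3 job per hour
Combined rate = 1/4 + 1/3
Find common denominator: (3 + 4)/(4*3) = 7/12
Combined rate = 7/12 job per hour
Time together = 1 / (7/12) = 12/7 hours

12/7


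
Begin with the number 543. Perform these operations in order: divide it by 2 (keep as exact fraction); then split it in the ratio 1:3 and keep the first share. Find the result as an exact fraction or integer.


Start with 543.
Step 1: Divide by 2: 543 / 2 = 543/2
Step 2: Split 1:3, first share = 543/2 * 1/4 = 543/8
Final result = 543/8

543/8


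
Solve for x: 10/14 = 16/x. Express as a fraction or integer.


Setting up: 10/14 = 16/x
Cross multiply: 10 * x = 14 * 16
10x = 224
x = 224/10
x = 112/5

112/5


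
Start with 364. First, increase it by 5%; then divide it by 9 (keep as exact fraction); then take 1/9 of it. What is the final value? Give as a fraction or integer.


Start with 364.
Step 1: Increase by 5%: 364 * 105/100 = 1911/5
Step 2: Divide by 9: 1911/5 / 9 = 637/15
Step 3: Take 1/9: 637/15 * 1/9 = 637/135
Final result = 637/135

637/135


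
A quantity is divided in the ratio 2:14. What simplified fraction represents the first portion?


Total parts = 2 + 14 = 16
First part fraction = 2/16
Simplify: 2/16 = 1/8

1/8


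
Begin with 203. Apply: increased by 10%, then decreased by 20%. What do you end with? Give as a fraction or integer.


Start: 203
Step 1: increase by 10% => multiply by 110/100
  203 * 110/100 = 2233/10
Step 2: decrease by 20% => multiply by 80/100
  2233/10 * 80/100 = 4466/25
Final value = 4466/25

4466/25


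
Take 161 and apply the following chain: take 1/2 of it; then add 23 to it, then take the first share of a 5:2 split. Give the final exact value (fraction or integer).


Start with 161.
Step 1: Take 1/2: 161 * 1/2 = 161/2
Step 2: Add 23: 161/2+23=207/2; split 5:2 first = 207/2*5/7 = 1035/14
Final result = 1035/14

1035/14


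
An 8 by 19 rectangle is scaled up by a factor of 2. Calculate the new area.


Original dimensions: 8 x 19
Enlargement factor = 2
New width = 8 * 2 = 16
New height = 19 * 2 = 38
New area = 16 * 38 = 608

608


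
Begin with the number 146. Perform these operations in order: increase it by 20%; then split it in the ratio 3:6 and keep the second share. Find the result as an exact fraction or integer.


Start with 146.
Step 1: Increase by 20%: 146 * 120/100 = 876/5
Step 2: Split 3:6, second share = 876/5 * 6/9 = 584/5
Final result = 584/5

584/5


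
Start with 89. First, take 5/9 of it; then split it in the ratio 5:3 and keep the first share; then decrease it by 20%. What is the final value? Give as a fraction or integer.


Start with 89.
Step 1: Take 5/9: 89 * 5/9 = 445/9
Step 2: Split 5:3, first share = 445/9 * 5/8 = 2225/72
Step 3: Decrease by 20%: 2225/72 * 80/100 = 445/18
Final result = 445/18

445/18


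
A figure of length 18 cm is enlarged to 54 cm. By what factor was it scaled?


Original length = 18 cm
Scaled length = 54 cm
Scale factor = 54 / 18
= 3

3


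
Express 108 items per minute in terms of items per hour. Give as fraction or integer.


Converting from per minute to per hour
Rate = 108 items per minute
Multiply by 60: 108 * 60
= 6480 items per hour

6480


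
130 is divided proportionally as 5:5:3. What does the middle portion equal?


Ratio = 5:5:3
Total parts = 5 + 5 + 3 = 13
Value per part = 130 / 13 = 10
First share = 5 * 10 = 50
Middle share = 5 * 10 = 50
Third share = 3 * 10 = 30

50


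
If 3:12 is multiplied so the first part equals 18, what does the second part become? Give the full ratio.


Original ratio: 3:12
First term target: 18
Scale factor = 18 / 3 = 6
Multiply second term: 12 * 6 = 72
Equivalent ratio = 18:72

18:72


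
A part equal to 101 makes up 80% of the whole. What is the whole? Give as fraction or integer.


Given: 101 is 80% of the whole
Set up: 101 = 80/100 * whole
whole = 101 * 100 / 80
whole = 10100 / 80
whole = 505/4

505/4


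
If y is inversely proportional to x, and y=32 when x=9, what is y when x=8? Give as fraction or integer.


Inverse proportion: y = k/x
Find k: k = 9 * 32 = 288
Compute y at x=8: y = 288/8
y = 36

36


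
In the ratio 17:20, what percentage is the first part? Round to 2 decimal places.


Total parts = 17 + 20 = 37
First part fraction = 17/37
Percentage = (17/37) * 100
= 0.459459 * 100
= 45.95%

45.95


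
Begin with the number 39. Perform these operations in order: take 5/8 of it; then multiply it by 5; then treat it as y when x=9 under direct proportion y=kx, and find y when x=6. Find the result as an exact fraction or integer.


Start with 39.
Step 1: Take 5/8: 39 * 5/8 = 195/8
Step 2: Multiply by 5: 195/8 * 5 = 975/8
Step 3: Direct prop: k = (975/8)/9; new y = k*6 = 975/8*6/9 = 325/4
Final result = 325/4

325/4


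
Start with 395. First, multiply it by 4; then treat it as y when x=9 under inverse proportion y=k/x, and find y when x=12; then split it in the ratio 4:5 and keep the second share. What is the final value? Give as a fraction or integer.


Start with 395.
Step 1: Multiply by 4: 395 * 4 = 1580
Step 2: Inverse prop: k = (1580)*9; new y = k/12 = 1580*9/12 = 1185
Step 3: Split 4:5, second share = 1185 * 5/9 = 1975/3
Final result = 1975/3

1975/3


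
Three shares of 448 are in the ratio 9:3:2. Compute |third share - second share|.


Total parts = 9 + 3 + 2 = 14
Value per part = 448 / 14 = 32
Shares: 9*32=288, 3*32=96, 2*32=64
Third share = 64, second share = 96
Difference = |64 - 96| = 32

32


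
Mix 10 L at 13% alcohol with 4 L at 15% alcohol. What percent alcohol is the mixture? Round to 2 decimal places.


Solute in mixture 1 = 13% of 10 L = 10*13/100 = 13/10 L
Solute in mixture 2 = 15% of 4 L = 4*15/100 = 3/5 L
Total solute = 13/10 + 3/5 = 19/10 L
Total volume = 10 + 4 = 14 L
Final concentration = 19/10/14 * 100 = 13.57%

13.57


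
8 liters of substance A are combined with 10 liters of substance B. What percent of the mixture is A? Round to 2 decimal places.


Volume of A = 8 L
Volume of B = 10 L
Total volume = 8 + 10 = 18 L
Percentage of A = (8/18) * 100
= 44.44%

44.44


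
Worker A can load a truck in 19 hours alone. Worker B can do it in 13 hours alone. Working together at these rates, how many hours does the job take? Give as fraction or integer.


Rate of A = 1/19 job per hour
Rate of B = 1/13 job per hour
Combined rate = 1/19 + 1/13
Find common denominator: (13 + 19)/(19*13) = 32/247
Combined rate = 32/247 job per hour
Time together = 1 / (32/247) = 247/32 hours

247/32


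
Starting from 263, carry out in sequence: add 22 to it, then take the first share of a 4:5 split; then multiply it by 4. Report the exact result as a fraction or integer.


Start with 263.
Step 1: Add 22: 263+22=285; split 4:5 first = 285*4/9 = 380/3
Step 2: Multiply by 4: 380/3 * 4 = 1520/3
Final result = 1520/3

1520/3


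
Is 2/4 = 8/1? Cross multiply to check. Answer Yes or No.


Cross multiply to check 2/4 = 8/1
Left cross product: 2 * 1 = 2
Right cross product: 4 * 8 = 32
2 != 32
Not equal, so proportions differ => No

No


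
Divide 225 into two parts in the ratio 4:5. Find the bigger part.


Total parts = 4 + 5 = 9
Value per part = 225 / 9 = 25
First share = 4 * 25 = 100
Second share = 5 * 25 = 125
Larger share = 125

125


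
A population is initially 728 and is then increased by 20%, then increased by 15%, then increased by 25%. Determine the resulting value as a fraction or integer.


Start: 728
Step 1: increase by 20% => multiply by 120/100
  728 * 120/100 = 4368/5
Step 2: increase by 15% => multiply by 115/100
  4368/5 * 115/100 = 25116/25
Step 3: increase by 25% => multiply by 125/100
  25116/25 * 125/100 = 6279/5
Final value = 6279/5

6279/5


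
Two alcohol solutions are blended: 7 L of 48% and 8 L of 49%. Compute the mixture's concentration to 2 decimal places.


Solute in mixture 1 = 48% of 7 L = 7*48/100 = 84/25 L
Solute in mixture 2 = 49% of 8 L = 8*49/100 = 98/25 L
Total solute = 84/25 + 98/25 = 182/25 L
Total volume = 7 + 8 = 15 L
Final concentration = 182/25/15 * 100 = 48.53%

48.53


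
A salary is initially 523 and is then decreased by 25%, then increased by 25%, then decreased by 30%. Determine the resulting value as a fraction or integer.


Start: 523
Step 1: decrease by 25% => multiply by 75/100
  523 * 75/100 = 1569/4
Step 2: increase by 25% => multiply by 125/100
  1569/4 * 125/100 = 7845/16
Step 3: decrease by 30% => multiply by 70/100
  7845/16 * 70/100 = 10983/32
Final value = 10983/32

10983/32


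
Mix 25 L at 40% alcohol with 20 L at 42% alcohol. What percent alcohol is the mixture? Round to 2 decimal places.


Solute in mixture 1 = 40% of 25 L = 25*40/100 = 10 L
Solute in mixture 2 = 42% of 20 L = 20*42/100 = 42/5 L
Total solute = 10 + 42/5 = 92/5 L
Total volume = 25 + 20 = 45 L
Final concentration = 92/5/45 * 100 = 40.89%

40.89


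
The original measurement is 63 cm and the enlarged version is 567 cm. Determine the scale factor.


Original length = 63 cm
Scaled length = 567 cm
Scale factor = 567 / 63
= 9

9


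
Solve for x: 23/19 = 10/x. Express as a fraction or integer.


Setting up: 23/19 = 10/x
Cross multiply: 23 * x = 19 * 10
23x = 190
x = 190/23
x = 190/23

190/23


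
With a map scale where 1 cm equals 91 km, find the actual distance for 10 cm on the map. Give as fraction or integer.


Map scale: 1 cm = 91 km
Measured distance on map = 10 cm
Set up proportion: 10 * 91 / 1
= 910 / 1
= 910 km

910


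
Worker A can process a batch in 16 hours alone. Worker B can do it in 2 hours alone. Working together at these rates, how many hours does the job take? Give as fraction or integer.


Rate of A = 1/16 job per hour
Rate of B = 1/2 job per hour
Combined rate = 1/16 + 1/2
Find common denominator: (2 + 16)/(16*2) = 18/32
Combined rate = 9/16 job per hour
Time together = 1 / (9/16) = 16/9 hours

16/9


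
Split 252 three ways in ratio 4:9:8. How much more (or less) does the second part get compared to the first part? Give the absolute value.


Total parts = 4 + 9 + 8 = 21
Value per part = 252 / 21 = 12
Shares: 4*12=48, 9*12=108, 8*12=96
Second share = 108, first share = 48
Difference = |108 - 48| = 60

60


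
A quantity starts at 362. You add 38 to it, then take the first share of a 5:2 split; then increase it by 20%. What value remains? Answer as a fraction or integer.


Start with 362.
Step 1: Add 38: 362+38=400; split 5:2 first = 400*5/7 = 2000/7
Step 2: Increase by 20%: 2000/7 * 120/100 = 2400/7
Final result = 2400/7

2400/7


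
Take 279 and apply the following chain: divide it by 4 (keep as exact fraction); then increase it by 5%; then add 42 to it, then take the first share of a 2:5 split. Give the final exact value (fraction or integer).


Start with 279.
Step 1: Divide by 4: 279 / 4 = 279/4
Step 2: Increase by 5%: 279/4 * 105/100 = 5859/80
Step 3: Add 42: 5859/80+42=9219/80; split 2:5 first = 9219/80*2/7 = 1317/40
Final result = 1317/40

1317/40


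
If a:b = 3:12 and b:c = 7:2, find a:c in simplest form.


Given a:b = 3:12 and b:c = 7:2
Make b consistent. Multiply first ratio by 7: a:b = 21:84
Multiply second ratio by 12: b:c = 84:24
Now b = 84 in both, so a:b:c = 21:84:24
Therefore a:c = 21:24
Simplify by GCD: a:c = 7:8

7:8


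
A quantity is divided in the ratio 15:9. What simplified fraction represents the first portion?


Total parts = 15 + 9 = 24
First part fraction = 15/24
Simplify: 15/24 = 5/8

5/8


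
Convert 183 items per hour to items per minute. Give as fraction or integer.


Converting from per hour to per minute
Rate = 183 items per hour
Divide by 60: 183/60
= 61/20 items per minute

61/20


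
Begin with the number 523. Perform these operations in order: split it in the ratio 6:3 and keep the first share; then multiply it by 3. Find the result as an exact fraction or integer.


Start with 523.
Step 1: Split 6:3, first share = 523 * 6/9 = 1046/3
Step 2: Multiply by 3: 1046/3 * 3 = 1046
Final result = 1046

1046


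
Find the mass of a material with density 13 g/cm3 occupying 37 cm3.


Using mass = density * volume
Density = 13 g/cm3
Volume = 37 cm3
Mass = 13 * 37
= 481 g

481


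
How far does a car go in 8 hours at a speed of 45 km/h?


Using distance = speed * time
Speed = 45 km/h
Time = 8 hours
Distance = 45 * 8
= 360 km

360


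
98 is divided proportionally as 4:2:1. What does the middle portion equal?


Ratio = 4:2:1
Total parts = 4 + 2 + 1 = 7
Value per part = 98 / 7 = 14
First share = 4 * 14 = 56
Middle share = 2 * 14 = 28
Third share = 1 * 14 = 14

28


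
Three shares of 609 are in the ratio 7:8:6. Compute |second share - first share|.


Total parts = 7 + 8 + 6 = 21
Value per part = 609 / 21 = 29
Shares: 7*29=203, 8*29=232, 6*29=174
Second share = 232, first share = 203
Difference = |232 - 203| = 29

29


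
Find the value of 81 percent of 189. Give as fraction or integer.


Compute 81% of 189
Convert percentage: 81% = 81/100
Multiply: 189 * 81/100
= 15309/100
= 15309/100

15309/100


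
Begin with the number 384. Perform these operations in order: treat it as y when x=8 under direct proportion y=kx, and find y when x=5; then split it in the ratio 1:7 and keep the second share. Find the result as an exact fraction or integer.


Start with 384.
Step 1: Direct prop: k = (384)/8; new y = k*5 = 384*5/8 = 240
Step 2: Split 1:7, second share = 240 * 7/8 = 210
Final result = 210

210


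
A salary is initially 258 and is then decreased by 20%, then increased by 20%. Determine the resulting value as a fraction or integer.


Start: 258
Step 1: decrease by 20% => multiply by 80/100
  258 * 80/100 = 1032/5
Step 2: increase by 20% => multiply by 120/100
  1032/5 * 120/100 = 6192/25
Final value = 6192/25

6192/25


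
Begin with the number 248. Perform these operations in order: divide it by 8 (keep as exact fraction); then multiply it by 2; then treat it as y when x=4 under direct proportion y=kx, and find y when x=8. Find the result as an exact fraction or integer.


Start with 248.
Step 1: Divide by 8: 248 / 8 = 31
Step 2: Multiply by 2: 31 * 2 = 62
Step 3: Direct prop: k = (62)/4; new y = k*8 = 62*8/4 = 124
Final result = 124

124


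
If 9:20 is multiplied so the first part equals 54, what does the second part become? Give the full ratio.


Original ratio: 9:20
First term target: 54
Scale factor = 54 / 9 = 6
Multiply second term: 20 * 6 = 120
Equivalent ratio = 54:120

54:120


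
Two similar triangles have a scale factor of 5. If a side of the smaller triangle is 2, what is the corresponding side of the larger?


Similar triangles have proportional sides
Scale factor = 5
Smaller side = 2
Corresponding larger side = 2 * 5
= 10

10


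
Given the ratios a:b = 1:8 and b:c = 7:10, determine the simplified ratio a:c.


Given a:b = 1:8 and b:c = 7:10
Make b consistent. Multiply first ratio by 7: a:b = 7:56
Multiply second ratio by 8: b:c = 56:80
Now b = 56 in both, so a:b:c = 7:56:80
Therefore a:c = 7:80
Simplify by GCD: a:c = 7:80

7:80


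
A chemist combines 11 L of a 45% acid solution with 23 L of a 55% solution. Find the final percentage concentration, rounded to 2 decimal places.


Solute in mixture 1 = 45% of 11 L = 11*45/100 = 99/20 L
Solute in mixture 2 = 55% of 23 L = 23*55/100 = 253/20 L
Total solute = 99/20 + 253/20 = 88/5 L
Total volume = 11 + 23 = 34 L
Final concentration = 88/5/34 * 100 = 51.76%

51.76


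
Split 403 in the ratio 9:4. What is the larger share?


Total parts = 9 + 4 = 13
Value per part = 403 / 13 = 31
First share = 9 * 31 = 279
Second share = 4 * 31 = 124
Larger share = 279

279


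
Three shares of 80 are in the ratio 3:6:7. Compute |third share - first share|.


Total parts = 3 + 6 + 7 = 16
Value per part = 80 / 16 = 5
Shares: 3*5=15, 6*5=30, 7*5=35
Third share = 35, first share = 15
Difference = |35 - 15| = 20

20


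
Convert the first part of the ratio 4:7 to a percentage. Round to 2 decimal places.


Total parts = 4 + 7 = 11
First part fraction = 4/11
Percentage = (4/11) * 100
= 0.363636 * 100
= 36.36%

36.36


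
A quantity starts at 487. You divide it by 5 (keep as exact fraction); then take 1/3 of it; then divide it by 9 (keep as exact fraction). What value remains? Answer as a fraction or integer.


Start with 487.
Step 1: Divide by 5: 487 / 5 = 487/5
Step 2: Take 1/3: 487/5 * 1/3 = 487/15
Step 3: Divide by 9: 487/15 / 9 = 487/135
Final result = 487/135

487/135


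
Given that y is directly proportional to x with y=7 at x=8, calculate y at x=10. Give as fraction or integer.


Direct proportion: y = kx
Find k: k = 7/8 = 7/8
Compute y at x=10: y = 7/8 * 10
y = 35/4

35/4


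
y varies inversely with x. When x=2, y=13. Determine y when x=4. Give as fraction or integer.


Inverse proportion: y = k/x
Find k: k = 2 * 13 = 26
Compute y at x=4: y = 26/4
y = 13/2

13/2


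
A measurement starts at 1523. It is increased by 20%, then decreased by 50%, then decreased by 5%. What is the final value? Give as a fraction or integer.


Start: 1523
Step 1: increase by 20% => multiply by 120/100
  1523 * 120/100 = 9138/5
Step 2: decrease by 50% => multiply by 50/100
  9138/5 * 50/100 = 4569/5
Step 3: decrease by 5% => multiply by 95/100
  4569/5 * 95/100 = 86811/100
Final value = 86811/100

86811/100


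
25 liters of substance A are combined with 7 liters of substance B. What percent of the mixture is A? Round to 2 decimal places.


Volume of A = 25 L
Volume of B = 7 L
Total volume = 25 + 7 = 32 L
Percentage of A = (25/32) * 100
= 78.13%

78.13


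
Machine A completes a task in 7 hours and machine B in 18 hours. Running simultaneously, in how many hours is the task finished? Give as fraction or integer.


Rate of A = 1/7 job per hour
Rate of B = 1/18 job per hour
Combined rate = 1/7 + 1/18
Find common denominator: (18 + 7)/(7*18) = 25/126
Combined rate = 25/126 job per hour
Time together = 1 / (25/126) = 126/25 hours

126/25


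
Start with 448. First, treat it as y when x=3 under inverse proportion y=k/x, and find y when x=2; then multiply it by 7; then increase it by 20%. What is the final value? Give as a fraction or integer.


Start with 448.
Step 1: Inverse prop: k = (448)*3; new y = k/2 = 448*3/2 = 672
Step 2: Multiply by 7: 672 * 7 = 4704
Step 3: Increase by 20%: 4704 * 120/100 = 28224/5
Final result = 28224/5

28224/5


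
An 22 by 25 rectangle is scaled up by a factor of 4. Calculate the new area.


Original dimensions: 22 x 25
Enlargement factor = 4
New width = 22 * 4 = 88
New height = 25 * 4 = 100
New area = 88 * 100 = 8800

8800


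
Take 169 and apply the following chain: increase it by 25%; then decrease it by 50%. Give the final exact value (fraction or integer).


Start with 169.
Step 1: Increase by 25%: 169 * 125/100 = 845/4
Step 2: Decrease by 50%: 845/4 * 50/100 = 845/8
Final result = 845/8

845/8


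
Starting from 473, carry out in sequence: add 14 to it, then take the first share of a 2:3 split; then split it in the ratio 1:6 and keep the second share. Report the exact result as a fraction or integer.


Start with 473.
Step 1: Add 14: 473+14=487; split 2:3 first = 487*2/5 = 974/5
Step 2: Split 1:6, second share = 974/5 * 6/7 = 5844/35
Final result = 5844/35

5844/35


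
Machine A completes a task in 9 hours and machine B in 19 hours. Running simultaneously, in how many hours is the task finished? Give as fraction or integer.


Rate of A = 1/9 job per hour
Rate of B = 1/19 job per hour
Combined rate = 1/9 + 1/19
Find common denominator: (19 + 9)/(9*19) = 28/171
Combined rate = 28/171 job per hour
Time together = 1 / (28/171) = 171/28 hours

171/28


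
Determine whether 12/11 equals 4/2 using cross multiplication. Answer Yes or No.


Cross multiply to check 12/11 = 4/2
Left cross product: 12 * 2 = 24
Right cross product: 11 * 4 = 44
24 != 44
Not equal, so proportions differ => No

No


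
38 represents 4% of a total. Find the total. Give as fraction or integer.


Given: 38 is 4% of the whole
Set up: 38 = 4/100 * whole
whole = 38 * 100 / 4
whole = 3800 / 4
whole = 950

950


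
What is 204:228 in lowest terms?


Find GCD(204, 228)
GCD = 12
Divide both by 12: 204/12 = 17, 228/12 = 19
Simplified ratio = 17:19

17:19


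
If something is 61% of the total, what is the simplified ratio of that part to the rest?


Part = 61%, Remainder = 39%
Ratio = 61:39
GCD(61, 39) = 1
Simplify: 61:39 = 61:39

61:39


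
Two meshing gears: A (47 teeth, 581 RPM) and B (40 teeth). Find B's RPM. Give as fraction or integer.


Gear ratio: teeth_A * RPM_A = teeth_B * RPM_B
47 * 581 = 40 * RPM_B
27307 = 40 * RPM_B
RPM_B = 27307 / 40
RPM_B = 27307/40

27307/40


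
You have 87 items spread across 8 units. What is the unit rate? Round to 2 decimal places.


Total items = 87
Number of units = 8
Unit rate = 87 / 8
= 10.88 items per unit

10.88


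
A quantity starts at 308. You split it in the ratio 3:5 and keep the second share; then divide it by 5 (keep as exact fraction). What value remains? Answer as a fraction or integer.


Start with 308.
Step 1: Split 3:5, second share = 308 * 5/8 = 385/2
Step 2: Divide by 5: 385/2 / 5 = 77/2
Final result = 77/2

77/2


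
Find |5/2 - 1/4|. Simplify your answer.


Simplify: 5/2 = 5/2 and 1/4 = 1/4
Find common denominator: LCD = 4
Convert: 10/4 and 1/4
Difference = |10 - 1|/4 = 9/4
Simplified = 9/4

9/4


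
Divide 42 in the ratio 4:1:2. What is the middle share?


Ratio = 4:1:2
Total parts = 4 + 1 + 2 = 7
Value per part = 42 / 7 = 6
First share = 4 * 6 = 24
Middle share = 1 * 6 = 6
Third share = 2 * 6 = 12

6


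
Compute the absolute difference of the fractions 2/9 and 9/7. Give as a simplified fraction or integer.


Simplify: 2/9 = 2/9 and 9/7 = 9/7
Find common denominator: LCD = 63
Convert: 14/63 and 81/63
Difference = |14 - 81|/63 = 67/63
Simplified = 67/63

67/63


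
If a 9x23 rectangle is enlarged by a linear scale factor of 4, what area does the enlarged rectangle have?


Original dimensions: 9 x 23
Enlargement factor = 4
New width = 9 * 4 = 36
New height = 23 * 4 = 92
New area = 36 * 92 = 3312

3312


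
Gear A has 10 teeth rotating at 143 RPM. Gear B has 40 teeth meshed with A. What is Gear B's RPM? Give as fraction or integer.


Gear ratio: teeth_A * RPM_A = teeth_B * RPM_B
10 * 143 = 40 * RPM_B
1430 = 40 * RPM_B
RPM_B = 1430 / 40
RPM_B = 143/4

143/4


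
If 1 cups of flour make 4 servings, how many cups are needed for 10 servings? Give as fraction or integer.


Original: 1 cups for 4 servings
Target servings = 10
Scaling factor = 10/4
New amount = 1 * 10/4
= 10/4
= 5/2 cups

5/2


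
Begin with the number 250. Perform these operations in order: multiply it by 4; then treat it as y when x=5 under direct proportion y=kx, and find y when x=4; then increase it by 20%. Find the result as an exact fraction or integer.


Start with 250.
Step 1: Multiply by 4: 250 * 4 = 1000
Step 2: Direct prop: k = (1000)/5; new y = k*4 = 1000*4/5 = 800
Step 3: Increase by 20%: 800 * 120/100 = 960
Final result = 960

960


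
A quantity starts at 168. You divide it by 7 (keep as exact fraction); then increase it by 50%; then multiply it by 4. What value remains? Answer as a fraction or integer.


Start with 168.
Step 1: Divide by 7: 168 / 7 = 24
Step 2: Increase by 50%: 24 * 150/100 = 36
Step 3: Multiply by 4: 36 * 4 = 144
Final result = 144

144


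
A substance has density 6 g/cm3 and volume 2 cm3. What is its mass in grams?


Using mass = density * volume
Density = 6 g/cm3
Volume = 2 cm3
Mass = 6 * 2
= 12 g

12


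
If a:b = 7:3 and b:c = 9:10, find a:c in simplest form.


Given a:b = 7:3 and b:c = 9:10
Make b consistent. Multiply first ratio by 9: a:b = 63:27
Multiply second ratio by 3: b:c = 27:30
Now b = 27 in both, so a:b:c = 63:27:30
Therefore a:c = 63:30
Simplify by GCD: a:c = 21:10

21:10


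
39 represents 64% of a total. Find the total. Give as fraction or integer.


Given: 39 is 64% of the whole
Set up: 39 = 64/100 * whole
whole = 39 * 100 / 64
whole = 3900 / 64
whole = 975/16

975/16


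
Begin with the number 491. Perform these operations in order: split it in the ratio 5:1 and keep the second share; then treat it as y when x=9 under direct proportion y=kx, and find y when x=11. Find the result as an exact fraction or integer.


Start with 491.
Step 1: Split 5:1, second share = 491 * 1/6 = 491/6
Step 2: Direct prop: k = (491/6)/9; new y = k*11 = 491/6*11/9 = 5401/54
Final result = 5401/54

5401/54


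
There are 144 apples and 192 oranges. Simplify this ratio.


Find GCD(144, 192)
GCD = 48
Divide both by 48: 144/48 = 3, 192/48 = 4
Simplified ratio = 3:4

3:4


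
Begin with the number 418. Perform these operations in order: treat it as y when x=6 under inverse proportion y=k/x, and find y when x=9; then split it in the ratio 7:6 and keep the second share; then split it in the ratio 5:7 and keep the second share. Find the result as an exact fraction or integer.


Start with 418.
Step 1: Inverse prop: k = (418)*6; new y = k/9 = 418*6/9 = 836/3
Step 2: Split 7:6, second share = 836/3 * 6/13 = 1672/13
Step 3: Split 5:7, second share = 1672/13 * 7/12 = 2926/39
Final result = 2926/39

2926/39


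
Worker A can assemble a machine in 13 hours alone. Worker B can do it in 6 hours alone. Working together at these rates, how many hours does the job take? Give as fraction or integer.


Rate of A = 1/13 job per hour
Rate of B = 1/6 job per hour
Combined rate = 1/13 + 1/6
Find common denominator: (6 + 13)/(13*6) = 19/78
Combined rate = 19/78 job per hour
Time together = 1 / (19/78) = 78/19 hours

78/19


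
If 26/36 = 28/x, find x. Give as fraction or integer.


Setting up: 26/36 = 28/x
Cross multiply: 26 * x = 36 * 28
26x = 1008
x = 1008/26
x = 504/13

504/13


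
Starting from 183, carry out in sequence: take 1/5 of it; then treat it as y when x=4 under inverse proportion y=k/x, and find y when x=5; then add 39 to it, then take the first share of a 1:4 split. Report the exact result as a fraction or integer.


Start with 183.
Step 1: Take 1/5: 183 * 1/5 = 183/5
Step 2: Inverse prop: k = (183/5)*4; new y = k/5 = 183/5*4/5 = 732/25
Step 3: Add 39: 732/25+39=1707/25; split 1:4 first = 1707/25*1/5 = 1707/125
Final result = 1707/125

1707/125


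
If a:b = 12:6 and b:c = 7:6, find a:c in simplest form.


Given a:b = 12:6 and b:c = 7:6
Make b consistent. Multiply first ratio by 7: a:b = 84:42
Multiply second ratio by 6: b:c = 42:36
Now b = 42 in both, so a:b:c = 84:42:36
Therefore a:c = 84:36
Simplify by GCD: a:c = 7:3

7:3


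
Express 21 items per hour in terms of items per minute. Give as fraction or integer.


Converting from per hour to per minute
Rate = 21 items per hour
Divide by 60: 21/60
= 7/20 items per minute

7/20


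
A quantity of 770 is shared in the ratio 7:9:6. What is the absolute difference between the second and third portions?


Total parts = 7 + 9 + 6 = 22
Value per part = 770 / 22 = 35
Shares: 7*35=245, 9*35=315, 6*35=210
Second share = 315, third share = 210
Difference = |315 - 210| = 105

105


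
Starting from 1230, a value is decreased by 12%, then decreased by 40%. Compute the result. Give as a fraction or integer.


Start: 1230
Step 1: decrease by 12% => multiply by 88/100
  1230 * 88/100 = 5412/5
Step 2: decrease by 40% => multiply by 60/100
  5412/5 * 60/100 = 16236/25
Final value = 16236/25

16236/25


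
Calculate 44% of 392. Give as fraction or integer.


Compute 44% of 392
Convert percentage: 44% = 44/100
Multiply: 392 * 44/100
= 17248/100
= 4312/25

4312/25


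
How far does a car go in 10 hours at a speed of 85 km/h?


Using distance = speed * time
Speed = 85 km/h
Time = 10 hours
Distance = 85 * 10
= 850 km

850


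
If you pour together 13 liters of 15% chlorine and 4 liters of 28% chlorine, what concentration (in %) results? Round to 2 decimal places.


Solute in mixture 1 = 15% of 13 L = 13*15/100 = 39/20 L
Solute in mixture 2 = 28% of 4 L = 4*28/100 = 28/25 L
Total solute = 39/20 + 28/25 = 307/100 L
Total volume = 13 + 4 = 17 L
Final concentration = 307/100/17 * 100 = 18.06%

18.06


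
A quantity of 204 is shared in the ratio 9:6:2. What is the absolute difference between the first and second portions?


Total parts = 9 + 6 + 2 = 17
Value per part = 204 / 17 = 12
Shares: 9*12=108, 6*12=72, 2*12=24
First share = 108, second share = 72
Difference = |108 - 72| = 36

36


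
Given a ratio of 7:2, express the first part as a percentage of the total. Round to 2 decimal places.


Total parts = 7 + 2 = 9
First part fraction = 7/9
Percentage = (7/9) * 100
= 0.777778 * 100
= 77.78%

77.78


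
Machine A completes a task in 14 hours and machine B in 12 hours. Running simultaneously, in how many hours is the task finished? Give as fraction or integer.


Rate of A = 1/14 job per hour
Rate of B = 1/12 job per hour
Combined rate = 1/14 + 1/12
Find common denominator: (12 + 14)/(14*12) = 26/168
Combined rate = 13/84 job per hour
Time together = 1 / (13/84) = 84/13 hours

84/13


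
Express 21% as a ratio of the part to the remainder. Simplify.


Part = 21%, Remainder = 79%
Ratio = 21:79
GCD(21, 79) = 1
Simplify: 21:79 = 21:79

21:79


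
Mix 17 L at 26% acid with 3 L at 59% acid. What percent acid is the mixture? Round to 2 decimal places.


Solute in mixture 1 = 26% of 17 L = 17*26/100 = 221/50 L
Solute in mixture 2 = 59% of 3 L = 3*59/100 = 177/100 L
Total solute = 221/50 + 177/100 = 619/100 L
Total volume = 17 + 3 = 20 L
Final concentration = 619/100/20 * 100 = 30.95%

30.95


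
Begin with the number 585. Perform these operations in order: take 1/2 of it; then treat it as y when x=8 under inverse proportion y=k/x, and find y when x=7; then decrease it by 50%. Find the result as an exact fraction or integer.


Start with 585.
Step 1: Take 1/2: 585 * 1/2 = 585/2
Step 2: Inverse prop: k = (585/2)*8; new y = k/7 = 585/2*8/7 = 2340/7
Step 3: Decrease by 50%: 2340/7 * 50/100 = 1170/7
Final result = 1170/7

1170/7


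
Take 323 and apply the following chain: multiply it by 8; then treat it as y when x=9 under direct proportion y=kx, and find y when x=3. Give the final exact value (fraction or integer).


Start with 323.
Step 1: Multiply by 8: 323 * 8 = 2584
Step 2: Direct prop: k = (2584)/9; new y = k*3 = 2584*3/9 = 2584/3
Final result = 2584/3

2584/3


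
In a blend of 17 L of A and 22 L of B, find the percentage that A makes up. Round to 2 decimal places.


Volume of A = 17 L
Volume of B = 22 L
Total volume = 17 + 22 = 39 L
Percentage of A = (17/39) * 100
= 43.59%

43.59


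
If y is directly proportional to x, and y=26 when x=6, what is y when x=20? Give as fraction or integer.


Direct proportion: y = kx
Find k: k = 26/6 = 13/3
Compute y at x=20: y = 13/3 * 20
y = 260/3

260/3


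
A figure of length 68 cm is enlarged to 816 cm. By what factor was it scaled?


Original length = 68 cm
Scaled length = 816 cm
Scale factor = 816 / 68
= 12

12


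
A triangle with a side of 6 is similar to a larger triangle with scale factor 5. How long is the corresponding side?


Similar triangles have proportional sides
Scale factor = 5
Smaller side = 6
Corresponding larger side = 6 * 5
= 30

30


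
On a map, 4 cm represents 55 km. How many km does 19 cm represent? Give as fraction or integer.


Map scale: 4 cm = 55 km
Measured distance on map = 19 cm
Set up proportion: 19 * 55 / 4
= 1045 / 4
= 1045/4 km

1045/4


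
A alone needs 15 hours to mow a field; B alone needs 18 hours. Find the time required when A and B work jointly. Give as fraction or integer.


Rate of A = 1/15 job per hour
Rate of B = 1/18 job per hour
Combined rate = 1/15 + 1/18
Find common denominator: (18 + 15)/(15*18) = 33/270
Combined rate = 11/90 job per hour
Time together = 1 / (11/90) = 90/11 hours

90/11


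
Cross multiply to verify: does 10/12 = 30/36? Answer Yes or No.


Cross multiply to check 10/12 = 30/36
Left cross product: 10 * 36 = 360
Right cross product: 12 * 30 = 360
360 = 360
Equal, so proportions match => Yes

Yes


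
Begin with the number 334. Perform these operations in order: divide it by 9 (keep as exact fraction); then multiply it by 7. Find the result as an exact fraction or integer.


Start with 334.
Step 1: Divide by 9: 334 / 9 = 334/9
Step 2: Multiply by 7: 334/9 * 7 = 2338/9
Final result = 2338/9

2338/9


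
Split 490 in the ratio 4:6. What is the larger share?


Total parts = 4 + 6 = 10
Value per part = 490 / 10 = 49
First share = 4 * 49 = 196
Second share = 6 * 49 = 294
Larger share = 294

294


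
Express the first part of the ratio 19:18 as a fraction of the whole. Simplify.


Total parts = 19 + 18 = 37
First part fraction = 19/37
Simplify: 19/37 = 19/37

19/37


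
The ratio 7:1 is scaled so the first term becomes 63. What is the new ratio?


Original ratio: 7:1
First term target: 63
Scale factor = 63 / 7 = 9
Multiply second term: 1 * 9 = 9
Equivalent ratio = 63:9

63:9


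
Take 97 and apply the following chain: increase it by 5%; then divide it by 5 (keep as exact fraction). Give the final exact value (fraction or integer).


Start with 97.
Step 1: Increase by 5%: 97 * 105/100 = 2037/20
Step 2: Divide by 5: 2037/20 / 5 = 2037/100
Final result = 2037/100

2037/100


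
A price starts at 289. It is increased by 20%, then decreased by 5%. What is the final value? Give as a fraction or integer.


Start: 289
Step 1: increase by 20% => multiply by 120/100
  289 * 120/100 = 1734/5
Step 2: decrease by 5% => multiply by 95/100
  1734/5 * 95/100 = 16473/50
Final value = 16473/50

16473/50


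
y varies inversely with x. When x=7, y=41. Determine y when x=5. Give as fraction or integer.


Inverse proportion: y = k/x
Find k: k = 7 * 41 = 287
Compute y at x=5: y = 287/5
y = 287/5

287/5


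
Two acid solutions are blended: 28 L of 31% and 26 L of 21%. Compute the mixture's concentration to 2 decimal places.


Solute in mixture 1 = 31% of 28 L = 28*31/100 = 217/25 L
Solute in mixture 2 = 21% of 26 L = 26*21/100 = 273/50 L
Total solute = 217/25 + 273/50 = 707/50 L
Total volume = 28 + 26 = 54 L
Final concentration = 707/50/54 * 100 = 26.19%

26.19
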